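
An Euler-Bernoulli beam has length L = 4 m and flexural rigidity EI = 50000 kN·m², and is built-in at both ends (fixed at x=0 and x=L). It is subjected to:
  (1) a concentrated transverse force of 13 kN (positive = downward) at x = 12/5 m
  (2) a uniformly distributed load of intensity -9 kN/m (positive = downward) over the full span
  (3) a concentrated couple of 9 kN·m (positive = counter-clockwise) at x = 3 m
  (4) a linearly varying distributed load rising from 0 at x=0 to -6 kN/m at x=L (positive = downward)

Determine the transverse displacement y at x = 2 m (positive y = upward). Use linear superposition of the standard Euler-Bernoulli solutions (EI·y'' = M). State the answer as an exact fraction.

Load 1 — point force P=13 kN at a=12/5 m (b=L-a=8/5):
  y_1 = -Pb²x²(3aL-(3a+b)x)/(6L³EI)  [x≤a] = -13·(8/5)²·2²·(3·(12/5)·4-(3·(12/5)+(8/5))·2)/(6·4³·50000) = -91/1171875 m
Load 2 — uniform load w=-9 kN/m over full span:
  y_2 = -wx²(L-x)²/(24EI) = -(-9)·2²·(4-2)²/(24·50000) = 3/25000 m
Load 3 — applied couple M₀=9 kN·m at a=3 m (b=L-a=1):
  y_3 = (R_Ax³/6 - M_Ax²/2)/EI  [x≤a] with R_A=81/32, M_A=45/16 = ((81/32)·2³/6 - (45/16)·2²/2)/50000 = -9/200000 m
Load 4 — triangular load w₀=-6 kN/m (0→w₀ over full span):
  y_4 = -w₀x²(L-x)²(x+2L)/(120LEI) = -(-6)·2²·(4-2)²·(2+2·4)/(120·4·50000) = 1/25000 m
Superposition: y = Σ y_i = 2801/75000000 m ≈ 0.000037 m

y(2) = 2801/75000000 m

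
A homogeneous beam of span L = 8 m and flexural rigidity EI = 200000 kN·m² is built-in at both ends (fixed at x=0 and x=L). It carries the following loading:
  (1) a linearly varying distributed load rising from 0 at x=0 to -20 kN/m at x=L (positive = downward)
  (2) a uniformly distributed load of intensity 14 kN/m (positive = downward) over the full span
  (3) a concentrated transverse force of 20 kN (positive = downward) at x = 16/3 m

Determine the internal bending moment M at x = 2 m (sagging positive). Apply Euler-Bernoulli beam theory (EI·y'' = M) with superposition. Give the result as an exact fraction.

M(2) = 158/27 kN·m

Load 1 — triangular load w₀=-20 kN/m (0→w₀ over full span):
  M_1 = 3w₀Lx/20 - w₀L²/30 - w₀x³/(6L) = 3·(-20)·8·2/20 - (-20)·8²/30 - (-20)·2³/(6·8) = -2 kN·m
Load 2 — uniform load w=14 kN/m over full span:
  M_2 = wLx/2 - wL²/12 - wx²/2 = 14·8·2/2 - 14·8²/12 - 14·2²/2 = 28/3 kN·m
Load 3 — point force P=20 kN at a=16/3 m (b=L-a=8/3):
  M_3 = Pb²(3a+b)x/L³ - Pab²/L²  [x≤a] = 20·(8/3)²·(3·(16/3)+(8/3))·2/8³ - 20·(16/3)·(8/3)²/8² = -40/27 kN·m
Superposition: M = Σ M_i = 158/27 kN·m ≈ 5.851852 kN·m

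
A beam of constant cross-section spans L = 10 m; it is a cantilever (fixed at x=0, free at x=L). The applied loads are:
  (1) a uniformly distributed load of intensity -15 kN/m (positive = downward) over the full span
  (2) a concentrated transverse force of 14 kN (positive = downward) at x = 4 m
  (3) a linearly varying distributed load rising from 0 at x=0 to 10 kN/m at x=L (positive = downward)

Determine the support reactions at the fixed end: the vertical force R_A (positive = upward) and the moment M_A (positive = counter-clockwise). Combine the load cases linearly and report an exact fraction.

R_A = -86 kN, M_A = -1082/3 kN·m

Load 1 — uniform load w=-15 kN/m over full span:
  R_A = wL = (-15)·10 = -150 kN
  M_A = wL²/2 = (-15)·10²/2 = -750 kN·m
Load 2 — point force P=14 kN at a=4 m (b=L-a=6):
  R_A = P = 14 kN
  M_A = Pa = 14·4 = 56 kN·m
Load 3 — triangular load w₀=10 kN/m (0→w₀ over full span):
  R_A = w₀L/2 = 10·10/2 = 50 kN
  M_A = w₀L²/3 = 10·10²/3 = 1000/3 kN·m
Superposition: R_A = -86 kN, M_A = -1082/3 kN·m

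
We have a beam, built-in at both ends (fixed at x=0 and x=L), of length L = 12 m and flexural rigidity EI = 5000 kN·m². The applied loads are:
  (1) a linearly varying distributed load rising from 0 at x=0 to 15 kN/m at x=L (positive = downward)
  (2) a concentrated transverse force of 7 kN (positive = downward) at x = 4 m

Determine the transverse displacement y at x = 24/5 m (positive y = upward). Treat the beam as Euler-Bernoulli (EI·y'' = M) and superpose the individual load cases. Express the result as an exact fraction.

y(24/5) = -158868/1953125 m

Load 1 — triangular load w₀=15 kN/m (0→w₀ over full span):
  y_1 = -w₀x²(L-x)²(x+2L)/(120LEI) = -15·(24/5)²·(12-(24/5))²·((24/5)+2·12)/(120·12·5000) = -139968/1953125 m
Load 2 — point force P=7 kN at a=4 m (b=L-a=8):
  y_2 = -Pa²(L-x)²(3bL-(3b+a)(L-x))/(6L³EI)  [x>a] = -7·4²·(12-(24/5))²·(3·8·12-(3·8+4)·(12-(24/5)))/(6·12³·5000) = -756/78125 m
Superposition: y = Σ y_i = -158868/1953125 m ≈ -0.081340 m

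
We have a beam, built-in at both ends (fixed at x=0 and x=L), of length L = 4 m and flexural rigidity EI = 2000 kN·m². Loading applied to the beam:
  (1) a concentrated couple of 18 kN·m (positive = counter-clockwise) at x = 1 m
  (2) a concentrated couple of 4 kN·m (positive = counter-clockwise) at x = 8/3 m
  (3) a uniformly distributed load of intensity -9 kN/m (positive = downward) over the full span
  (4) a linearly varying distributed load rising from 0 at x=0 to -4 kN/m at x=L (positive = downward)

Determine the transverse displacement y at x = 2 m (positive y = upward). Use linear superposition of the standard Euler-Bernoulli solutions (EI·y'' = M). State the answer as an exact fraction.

y(2) = 197/36000 m

Load 1 — applied couple M₀=18 kN·m at a=1 m (b=L-a=3):
  y_1 = (R_Ax³/6 - M_Ax²/2 - M₀(x-a)²/2)/EI  [x>a] with R_A=81/16, M_A=-27/8 = ((81/16)·2³/6 - (-27/8)·2²/2 - 18·(2-1)²/2)/2000 = 9/4000 m
Load 2 — applied couple M₀=4 kN·m at a=8/3 m (b=L-a=4/3):
  y_2 = (R_Ax³/6 - M_Ax²/2)/EI  [x≤a] with R_A=4/3, M_A=4/3 = ((4/3)·2³/6 - (4/3)·2²/2)/2000 = -1/2250 m
Load 3 — uniform load w=-9 kN/m over full span:
  y_3 = -wx²(L-x)²/(24EI) = -(-9)·2²·(4-2)²/(24·2000) = 3/1000 m
Load 4 — triangular load w₀=-4 kN/m (0→w₀ over full span):
  y_4 = -w₀x²(L-x)²(x+2L)/(120LEI) = -(-4)·2²·(4-2)²·(2+2·4)/(120·4·2000) = 1/1500 m
Superposition: y = Σ y_i = 197/36000 m ≈ 0.005472 m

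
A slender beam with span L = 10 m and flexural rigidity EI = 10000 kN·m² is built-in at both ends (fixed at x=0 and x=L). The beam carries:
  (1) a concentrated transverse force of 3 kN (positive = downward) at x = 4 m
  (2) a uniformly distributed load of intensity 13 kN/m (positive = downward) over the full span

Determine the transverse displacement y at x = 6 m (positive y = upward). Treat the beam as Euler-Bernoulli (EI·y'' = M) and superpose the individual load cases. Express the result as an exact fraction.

y(6) = -5059/156250 m

Load 1 — point force P=3 kN at a=4 m (b=L-a=6):
  y_1 = -Pa²(L-x)²(3bL-(3b+a)(L-x))/(6L³EI)  [x>a] = -3·4²·(10-6)²·(3·6·10-(3·6+4)·(10-6))/(6·10³·10000) = -92/78125 m
Load 2 — uniform load w=13 kN/m over full span:
  y_2 = -wx²(L-x)²/(24EI) = -13·6²·(10-6)²/(24·10000) = -39/1250 m
Superposition: y = Σ y_i = -5059/156250 m ≈ -0.032378 m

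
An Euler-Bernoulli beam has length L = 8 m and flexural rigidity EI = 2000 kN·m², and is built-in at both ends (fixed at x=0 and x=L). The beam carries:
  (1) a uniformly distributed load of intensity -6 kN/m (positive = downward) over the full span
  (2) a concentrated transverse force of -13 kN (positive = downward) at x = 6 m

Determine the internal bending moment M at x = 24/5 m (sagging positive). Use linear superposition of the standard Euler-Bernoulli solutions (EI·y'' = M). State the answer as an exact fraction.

M(24/5) = -3791/200 kN·m

Load 1 — uniform load w=-6 kN/m over full span:
  M_1 = wLx/2 - wL²/12 - wx²/2 = (-6)·8·(24/5)/2 - (-6)·8²/12 - (-6)·(24/5)²/2 = -352/25 kN·m
Load 2 — point force P=-13 kN at a=6 m (b=L-a=2):
  M_2 = Pb²(3a+b)x/L³ - Pab²/L²  [x≤a] = (-13)·2²·(3·6+2)·(24/5)/8³ - (-13)·6·2²/8² = -39/8 kN·m
Superposition: M = Σ M_i = -3791/200 kN·m ≈ -18.955000 kN·m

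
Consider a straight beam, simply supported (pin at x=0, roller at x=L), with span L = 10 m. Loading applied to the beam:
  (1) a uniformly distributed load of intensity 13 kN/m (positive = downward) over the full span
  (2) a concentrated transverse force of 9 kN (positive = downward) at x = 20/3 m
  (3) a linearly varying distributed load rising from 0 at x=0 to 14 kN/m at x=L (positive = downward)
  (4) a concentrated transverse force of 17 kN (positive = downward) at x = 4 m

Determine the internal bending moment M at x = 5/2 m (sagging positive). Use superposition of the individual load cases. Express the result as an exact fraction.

M(5/2) = 3353/16 kN·m

Load 1 — uniform load w=13 kN/m over full span:
  M_1 = wx(L-x)/2 = 13·(5/2)·(10-(5/2))/2 = 975/8 kN·m
Load 2 — point force P=9 kN at a=20/3 m (b=L-a=10/3):
  M_2 = Pbx/L  [x≤a] = 9·(10/3)·(5/2)/10 = 15/2 kN·m
Load 3 — triangular load w₀=14 kN/m (0→w₀ over full span):
  M_3 = w₀Lx/6 - w₀x³/(6L) = 14·10·(5/2)/6 - 14·(5/2)³/(6·10) = 875/16 kN·m
Load 4 — point force P=17 kN at a=4 m (b=L-a=6):
  M_4 = Pbx/L  [x≤a] = 17·6·(5/2)/10 = 51/2 kN·m
Superposition: M = Σ M_i = 3353/16 kN·m ≈ 209.562500 kN·m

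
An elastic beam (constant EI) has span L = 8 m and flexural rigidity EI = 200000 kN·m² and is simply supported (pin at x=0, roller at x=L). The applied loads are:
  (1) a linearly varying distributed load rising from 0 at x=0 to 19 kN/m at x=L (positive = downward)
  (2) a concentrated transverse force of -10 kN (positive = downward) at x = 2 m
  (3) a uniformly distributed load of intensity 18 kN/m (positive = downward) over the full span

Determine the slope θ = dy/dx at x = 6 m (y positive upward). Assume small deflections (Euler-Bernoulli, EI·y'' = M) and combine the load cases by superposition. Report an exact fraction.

Load 1 — triangular load w₀=19 kN/m (0→w₀ over full span):
  θ_1 = -w₀(7L⁴-30L²x²+15x⁴)/(360LEI) = -19·(7·8⁴-30·8²·6²+15·6⁴)/(360·8·200000) = 24947/36000000 rad
Load 2 — point force P=-10 kN at a=2 m (b=L-a=6):
  θ_2 = -Pa(2L²-6Lx+3x²+a²)/(6LEI)  [x>a] = -(-10)·2·(2·8²-6·8·6+3·6²+2²)/(6·8·200000) = -1/10000 rad
Load 3 — uniform load w=18 kN/m over full span:
  θ_3 = -w(L³-6Lx²+4x³)/(24EI) = -18·(8³-6·8·6²+4·6³)/(24·200000) = 33/25000 rad
Superposition: θ = Σ θ_i = 68867/36000000 rad ≈ 0.001913 rad

θ(6) = 68867/36000000 rad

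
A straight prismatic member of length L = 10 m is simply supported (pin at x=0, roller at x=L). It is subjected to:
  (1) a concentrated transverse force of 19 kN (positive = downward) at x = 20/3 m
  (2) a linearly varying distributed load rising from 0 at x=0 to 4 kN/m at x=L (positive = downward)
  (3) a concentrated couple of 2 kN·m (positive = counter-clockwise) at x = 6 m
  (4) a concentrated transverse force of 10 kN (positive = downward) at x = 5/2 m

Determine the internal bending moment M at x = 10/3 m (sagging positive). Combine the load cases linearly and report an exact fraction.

M(10/3) = 4714/81 kN·m

Load 1 — point force P=19 kN at a=20/3 m (b=L-a=10/3):
  M_1 = Pbx/L  [x≤a] = 19·(10/3)·(10/3)/10 = 190/9 kN·m
Load 2 — triangular load w₀=4 kN/m (0→w₀ over full span):
  M_2 = w₀Lx/6 - w₀x³/(6L) = 4·10·(10/3)/6 - 4·(10/3)³/(6·10) = 1600/81 kN·m
Load 3 — applied couple M₀=2 kN·m at a=6 m (b=L-a=4):
  M_3 = M₀x/L  [x≤a] = 2·(10/3)/10 = 2/3 kN·m
Load 4 — point force P=10 kN at a=5/2 m (b=L-a=15/2):
  M_4 = Pa(L-x)/L  [x>a] = 10·(5/2)·(10-(10/3))/10 = 50/3 kN·m
Superposition: M = Σ M_i = 4714/81 kN·m ≈ 58.197531 kN·m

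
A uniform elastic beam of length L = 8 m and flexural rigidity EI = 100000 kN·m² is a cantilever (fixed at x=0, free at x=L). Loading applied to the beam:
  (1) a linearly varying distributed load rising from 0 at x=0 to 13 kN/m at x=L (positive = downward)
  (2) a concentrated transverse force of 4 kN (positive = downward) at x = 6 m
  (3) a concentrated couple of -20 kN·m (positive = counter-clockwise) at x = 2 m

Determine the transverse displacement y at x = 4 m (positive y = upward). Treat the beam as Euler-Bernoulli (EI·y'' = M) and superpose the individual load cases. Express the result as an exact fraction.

y(4) = -1217/62500 m

Load 1 — triangular load w₀=13 kN/m (0→w₀ over full span):
  y_1 = (w₀Lx³/12-w₀L²x²/6-w₀x⁵/(120L))/EI = (13·8·4³/12-13·8²·4²/6-13·4⁵/(120·8))/100000 = -1573/93750 m
Load 2 — point force P=4 kN at a=6 m (b=L-a=2):
  y_2 = -Px²(3a-x)/(6EI)  [x≤a] = -4·4²·(3·6-4)/(6·100000) = -14/9375 m
Load 3 — applied couple M₀=-20 kN·m at a=2 m (b=L-a=6):
  y_3 = M₀a(2x-a)/(2EI)  [x>a] = (-20)·2·(2·4-2)/(2·100000) = -3/2500 m
Superposition: y = Σ y_i = -1217/62500 m ≈ -0.019472 m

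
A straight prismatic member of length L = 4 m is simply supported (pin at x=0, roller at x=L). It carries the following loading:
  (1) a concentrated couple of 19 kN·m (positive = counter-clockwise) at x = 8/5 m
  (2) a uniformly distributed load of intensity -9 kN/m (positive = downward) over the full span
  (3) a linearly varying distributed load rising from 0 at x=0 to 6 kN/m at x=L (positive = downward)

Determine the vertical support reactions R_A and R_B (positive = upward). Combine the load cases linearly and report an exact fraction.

Load 1 — applied couple M₀=19 kN·m at a=8/5 m (b=L-a=12/5):
  R_A = M₀/L = 19/4 kN
  R_B = -M₀/L = -19/4 kN
Load 2 — uniform load w=-9 kN/m over full span:
  R_A = wL/2 = (-9)·4/2 = -18 kN
  R_B = wL/2 = (-9)·4/2 = -18 kN
Load 3 — triangular load w₀=6 kN/m (0→w₀ over full span):
  R_A = w₀L/6 = 6·4/6 = 4 kN
  R_B = w₀L/3 = 6·4/3 = 8 kN
Superposition: R_A = -37/4 kN, R_B = -59/4 kN

R_A = -37/4 kN, R_B = -59/4 kN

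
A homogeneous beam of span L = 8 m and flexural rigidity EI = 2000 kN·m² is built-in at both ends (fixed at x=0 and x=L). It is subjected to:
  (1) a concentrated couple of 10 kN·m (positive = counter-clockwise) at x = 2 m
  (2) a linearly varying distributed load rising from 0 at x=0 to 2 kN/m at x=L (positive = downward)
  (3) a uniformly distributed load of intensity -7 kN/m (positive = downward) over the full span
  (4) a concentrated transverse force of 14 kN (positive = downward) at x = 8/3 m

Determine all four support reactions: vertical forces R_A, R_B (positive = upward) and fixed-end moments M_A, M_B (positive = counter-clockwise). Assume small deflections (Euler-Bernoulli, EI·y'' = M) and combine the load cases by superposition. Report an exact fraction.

R_A = -59717/4320 kN, M_A = -19817/1080 kN·m, R_B = -87163/4320 kN, M_B = 27823/1080 kN·m

Load 1 — applied couple M₀=10 kN·m at a=2 m (b=L-a=6):
  R_A = 6M₀ab/L³ = 6·10·2·6/8³ = 45/32 kN
  M_A = M₀b(2a-b)/L² = 10·6·(2·2-6)/8² = -15/8 kN·m
  R_B = -6M₀ab/L³ = -6·10·2·6/8³ = -45/32 kN
  M_B = M₀a(2b-a)/L² = 10·2·(2·6-2)/8² = 25/8 kN·m
Load 2 — triangular load w₀=2 kN/m (0→w₀ over full span):
  R_A = 3w₀L/20 = 3·2·8/20 = 12/5 kN
  M_A = w₀L²/30 = 2·8²/30 = 64/15 kN·m
  R_B = 7w₀L/20 = 7·2·8/20 = 28/5 kN
  M_B = -w₀L²/20 = -2·8²/20 = -32/5 kN·m
Load 3 — uniform load w=-7 kN/m over full span:
  R_A = wL/2 = (-7)·8/2 = -28 kN
  M_A = wL²/12 = (-7)·8²/12 = -112/3 kN·m
  R_B = wL/2 = (-7)·8/2 = -28 kN
  M_B = -wL²/12 = -(-7)·8²/12 = 112/3 kN·m
Load 4 — point force P=14 kN at a=8/3 m (b=L-a=16/3):
  R_A = Pb²(3a+b)/L³ = 14·(16/3)²·(3·(8/3)+(16/3))/8³ = 280/27 kN
  M_A = Pab²/L² = 14·(8/3)·(16/3)²/8² = 448/27 kN·m
  R_B = Pa²(a+3b)/L³ = 14·(8/3)²·((8/3)+3·(16/3))/8³ = 98/27 kN
  M_B = -Pa²b/L² = -14·(8/3)²·(16/3)/8² = -224/27 kN·m
Superposition: R_A = -59717/4320 kN, M_A = -19817/1080 kN·m, R_B = -87163/4320 kN, M_B = 27823/1080 kN·m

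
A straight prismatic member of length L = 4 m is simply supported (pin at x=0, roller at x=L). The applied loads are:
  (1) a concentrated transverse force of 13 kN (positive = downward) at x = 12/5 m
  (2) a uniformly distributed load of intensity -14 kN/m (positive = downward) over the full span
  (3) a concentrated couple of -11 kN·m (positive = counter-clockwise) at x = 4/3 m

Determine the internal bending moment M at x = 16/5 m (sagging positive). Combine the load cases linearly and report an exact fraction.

M(16/5) = -237/25 kN·m

Load 1 — point force P=13 kN at a=12/5 m (b=L-a=8/5):
  M_1 = Pa(L-x)/L  [x>a] = 13·(12/5)·(4-(16/5))/4 = 156/25 kN·m
Load 2 — uniform load w=-14 kN/m over full span:
  M_2 = wx(L-x)/2 = (-14)·(16/5)·(4-(16/5))/2 = -448/25 kN·m
Load 3 — applied couple M₀=-11 kN·m at a=4/3 m (b=L-a=8/3):
  M_3 = M₀x/L - M₀  [x>a] = (-11)·(16/5)/4 - (-11) = 11/5 kN·m
Superposition: M = Σ M_i = -237/25 kN·m ≈ -9.480000 kN·m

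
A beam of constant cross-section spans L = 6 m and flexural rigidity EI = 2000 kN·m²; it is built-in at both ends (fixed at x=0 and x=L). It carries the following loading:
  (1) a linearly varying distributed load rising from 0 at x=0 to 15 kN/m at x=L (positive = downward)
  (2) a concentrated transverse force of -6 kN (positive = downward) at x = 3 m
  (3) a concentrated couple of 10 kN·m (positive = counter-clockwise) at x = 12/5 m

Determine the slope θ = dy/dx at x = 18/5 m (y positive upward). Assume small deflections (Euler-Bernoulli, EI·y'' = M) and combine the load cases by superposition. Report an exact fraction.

θ(18/5) = 141/125000 rad

Load 1 — triangular load w₀=15 kN/m (0→w₀ over full span):
  θ_1 = -w₀(2x(L-x)(L-2x)(x+2L)+x²(L-x)²)/(120LEI) = -15·(2·(18/5)·(6-(18/5))·(6-2·(18/5))·((18/5)+2·6)+(18/5)²·(6-(18/5))²)/(120·6·2000) = 81/31250 rad
Load 2 — point force P=-6 kN at a=3 m (b=L-a=3):
  θ_2 = Pa²(L-x)(2bL-(3b+a)(L-x))/(2L³EI)  [x>a] = (-6)·3²·(6-(18/5))·(2·3·6-(3·3+3)·(6-(18/5)))/(2·6³·2000) = -27/25000 rad
Load 3 — applied couple M₀=10 kN·m at a=12/5 m (b=L-a=18/5):
  θ_3 = (R_Ax²/2 - M_Ax - M₀(x-a))/EI  [x>a] with R_A=12/5, M_A=6/5 = ((12/5)·(18/5)²/2 - (6/5)·(18/5) - 10·((18/5)-(12/5)))/2000 = -6/15625 rad
Superposition: θ = Σ θ_i = 141/125000 rad ≈ 0.001128 rad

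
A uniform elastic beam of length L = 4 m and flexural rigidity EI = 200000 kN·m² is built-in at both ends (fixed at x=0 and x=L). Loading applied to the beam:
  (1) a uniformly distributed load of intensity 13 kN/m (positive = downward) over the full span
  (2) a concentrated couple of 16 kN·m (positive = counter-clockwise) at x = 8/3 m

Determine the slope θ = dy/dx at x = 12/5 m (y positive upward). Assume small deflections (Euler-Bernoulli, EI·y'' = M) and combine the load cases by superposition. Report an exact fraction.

θ(12/5) = 23/781250 rad

Load 1 — uniform load w=13 kN/m over full span:
  θ_1 = -wx(L-x)(L-2x)/(12EI) = -13·(12/5)·(4-(12/5))·(4-2·(12/5))/(12·200000) = 13/781250 rad
Load 2 — applied couple M₀=16 kN·m at a=8/3 m (b=L-a=4/3):
  θ_2 = (R_Ax²/2 - M_Ax)/EI  [x≤a] with R_A=16/3, M_A=16/3 = ((16/3)·(12/5)²/2 - (16/3)·(12/5))/200000 = 1/78125 rad
Superposition: θ = Σ θ_i = 23/781250 rad ≈ 0.000029 rad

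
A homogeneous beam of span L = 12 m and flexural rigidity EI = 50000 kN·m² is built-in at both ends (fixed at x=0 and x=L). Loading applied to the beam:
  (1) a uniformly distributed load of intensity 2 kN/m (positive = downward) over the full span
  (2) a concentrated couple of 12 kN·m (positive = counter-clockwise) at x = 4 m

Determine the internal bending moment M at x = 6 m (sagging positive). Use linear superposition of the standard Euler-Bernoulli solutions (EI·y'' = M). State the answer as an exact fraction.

Load 1 — uniform load w=2 kN/m over full span:
  M_1 = wLx/2 - wL²/12 - wx²/2 = 2·12·6/2 - 2·12²/12 - 2·6²/2 = 12 kN·m
Load 2 — applied couple M₀=12 kN·m at a=4 m (b=L-a=8):
  M_2 = R_Ax - M_A - M₀  [x>a] with R_A=4/3, M_A=0 = (4/3)·6 - 0 - 12 = -4 kN·m
Superposition: M = Σ M_i = 8 kN·m ≈ 8.000000 kN·m

M(6) = 8 kN·m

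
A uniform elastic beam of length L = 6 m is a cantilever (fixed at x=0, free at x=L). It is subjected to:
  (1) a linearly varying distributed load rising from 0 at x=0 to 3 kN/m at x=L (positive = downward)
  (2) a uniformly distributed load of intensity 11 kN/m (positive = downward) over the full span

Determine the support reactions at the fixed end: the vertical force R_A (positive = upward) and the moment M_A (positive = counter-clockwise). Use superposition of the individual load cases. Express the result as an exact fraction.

R_A = 75 kN, M_A = 234 kN·m

Load 1 — triangular load w₀=3 kN/m (0→w₀ over full span):
  R_A = w₀L/2 = 3·6/2 = 9 kN
  M_A = w₀L²/3 = 3·6²/3 = 36 kN·m
Load 2 — uniform load w=11 kN/m over full span:
  R_A = wL = 11·6 = 66 kN
  M_A = wL²/2 = 11·6²/2 = 198 kN·m
Superposition: R_A = 75 kN, M_A = 234 kN·m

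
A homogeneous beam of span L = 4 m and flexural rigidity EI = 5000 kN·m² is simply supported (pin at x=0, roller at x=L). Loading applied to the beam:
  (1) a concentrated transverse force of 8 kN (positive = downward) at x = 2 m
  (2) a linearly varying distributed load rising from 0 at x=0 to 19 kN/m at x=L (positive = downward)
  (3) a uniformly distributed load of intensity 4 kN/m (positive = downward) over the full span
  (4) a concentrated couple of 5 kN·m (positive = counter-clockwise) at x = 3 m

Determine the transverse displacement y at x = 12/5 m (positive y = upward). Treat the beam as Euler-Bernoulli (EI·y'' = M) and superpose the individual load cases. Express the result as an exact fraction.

y(12/5) = -1784421/156250000 m

Load 1 — point force P=8 kN at a=2 m (b=L-a=2):
  y_1 = -Pa(L-x)(2Lx-a²-x²)/(6LEI)  [x>a] = -8·2·(4-(12/5))·(2·4·(12/5)-2²-(12/5)²)/(6·4·5000) = -472/234375 m
Load 2 — triangular load w₀=19 kN/m (0→w₀ over full span):
  y_2 = -w₀x(7L⁴-10L²x²+3x⁴)/(360LEI) = -19·(12/5)·(7·4⁴-10·4²·(12/5)²+3·(12/5)⁴)/(360·4·5000) = -179968/29296875 m
Load 3 — uniform load w=4 kN/m over full span:
  y_3 = -wx(L³-2Lx²+x³)/(24EI) = -4·(12/5)·(4³-2·4·(12/5)²+(12/5)³)/(24·5000) = -992/390625 m
Load 4 — applied couple M₀=5 kN·m at a=3 m (b=L-a=1):
  y_4 = (M₀x³/(6L)+C₁x)/EI  [x≤a] with C₁=M₀(3b²-L²)/(6L)=-65/24 = (5·(12/5)³/(6·4)+(-65/24)·(12/5))/5000 = -181/250000 m
Superposition: y = Σ y_i = -1784421/156250000 m ≈ -0.011420 m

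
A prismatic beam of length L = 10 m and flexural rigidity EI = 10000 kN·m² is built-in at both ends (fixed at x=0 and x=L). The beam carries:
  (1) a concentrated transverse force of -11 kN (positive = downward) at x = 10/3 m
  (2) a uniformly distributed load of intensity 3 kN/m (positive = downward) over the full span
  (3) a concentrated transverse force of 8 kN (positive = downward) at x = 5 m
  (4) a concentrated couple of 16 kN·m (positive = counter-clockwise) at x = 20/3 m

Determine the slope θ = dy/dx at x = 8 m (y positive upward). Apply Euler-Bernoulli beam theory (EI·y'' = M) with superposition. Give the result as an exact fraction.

θ(8) = 2003/675000 rad

Load 1 — point force P=-11 kN at a=10/3 m (b=L-a=20/3):
  θ_1 = Pa²(L-x)(2bL-(3b+a)(L-x))/(2L³EI)  [x>a] = (-11)·(10/3)²·(10-8)·(2·(20/3)·10-(3·(20/3)+(10/3))·(10-8))/(2·10³·10000) = -143/135000 rad
Load 2 — uniform load w=3 kN/m over full span:
  θ_2 = -wx(L-x)(L-2x)/(12EI) = -3·8·(10-8)·(10-2·8)/(12·10000) = 3/1250 rad
Load 3 — point force P=8 kN at a=5 m (b=L-a=5):
  θ_3 = Pa²(L-x)(2bL-(3b+a)(L-x))/(2L³EI)  [x>a] = 8·5²·(10-8)·(2·5·10-(3·5+5)·(10-8))/(2·10³·10000) = 3/2500 rad
Load 4 — applied couple M₀=16 kN·m at a=20/3 m (b=L-a=10/3):
  θ_4 = (R_Ax²/2 - M_Ax - M₀(x-a))/EI  [x>a] with R_A=32/15, M_A=16/3 = ((32/15)·8²/2 - (16/3)·8 - 16·(8-(20/3)))/10000 = 4/9375 rad
Superposition: θ = Σ θ_i = 2003/675000 rad ≈ 0.002967 rad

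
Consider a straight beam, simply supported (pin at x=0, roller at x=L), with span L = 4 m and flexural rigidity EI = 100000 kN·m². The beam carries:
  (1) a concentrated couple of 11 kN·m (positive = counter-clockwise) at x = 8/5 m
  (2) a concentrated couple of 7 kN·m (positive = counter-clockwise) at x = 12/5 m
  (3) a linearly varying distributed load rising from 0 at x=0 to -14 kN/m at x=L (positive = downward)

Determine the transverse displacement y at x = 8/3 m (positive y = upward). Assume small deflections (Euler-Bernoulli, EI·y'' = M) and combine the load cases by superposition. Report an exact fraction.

y(8/3) = 53999/227812500 m

Load 1 — applied couple M₀=11 kN·m at a=8/5 m (b=L-a=12/5):
  y_1 = (M₀x³/(6L)-M₀(x-a)²/2+C₁x)/EI  [x>a] with C₁=M₀(3b²-L²)/(6L)=44/75 = (11·(8/3)³/(6·4)-11·((8/3)-(8/5))²/2+(44/75)·(8/3))/100000 = 253/6328125 m
Load 2 — applied couple M₀=7 kN·m at a=12/5 m (b=L-a=8/5):
  y_2 = (M₀x³/(6L)-M₀(x-a)²/2+C₁x)/EI  [x>a] with C₁=M₀(3b²-L²)/(6L)=-182/75 = (7·(8/3)³/(6·4)-7·((8/3)-(12/5))²/2+(-182/75)·(8/3))/100000 = -301/25312500 m
Load 3 — triangular load w₀=-14 kN/m (0→w₀ over full span):
  y_3 = -w₀x(7L⁴-10L²x²+3x⁴)/(360LEI) = -(-14)·(8/3)·(7·4⁴-10·4²·(8/3)²+3·(8/3)⁴)/(360·4·100000) = 476/2278125 m
Superposition: y = Σ y_i = 53999/227812500 m ≈ 0.000237 m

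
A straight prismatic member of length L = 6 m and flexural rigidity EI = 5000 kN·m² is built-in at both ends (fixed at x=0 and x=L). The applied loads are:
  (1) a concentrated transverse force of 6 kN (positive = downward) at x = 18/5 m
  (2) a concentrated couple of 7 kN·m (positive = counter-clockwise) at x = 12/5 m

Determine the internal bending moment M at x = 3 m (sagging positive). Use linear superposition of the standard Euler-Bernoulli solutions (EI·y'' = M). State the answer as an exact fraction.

Load 1 — point force P=6 kN at a=18/5 m (b=L-a=12/5):
  M_1 = Pb²(3a+b)x/L³ - Pab²/L²  [x≤a] = 6·(12/5)²·(3·(18/5)+(12/5))·3/6³ - 6·(18/5)·(12/5)²/6² = 72/25 kN·m
Load 2 — applied couple M₀=7 kN·m at a=12/5 m (b=L-a=18/5):
  M_2 = R_Ax - M_A - M₀  [x>a] with R_A=42/25, M_A=21/25 = (42/25)·3 - (21/25) - 7 = -14/5 kN·m
Superposition: M = Σ M_i = 2/25 kN·m ≈ 0.080000 kN·m

M(3) = 2/25 kN·m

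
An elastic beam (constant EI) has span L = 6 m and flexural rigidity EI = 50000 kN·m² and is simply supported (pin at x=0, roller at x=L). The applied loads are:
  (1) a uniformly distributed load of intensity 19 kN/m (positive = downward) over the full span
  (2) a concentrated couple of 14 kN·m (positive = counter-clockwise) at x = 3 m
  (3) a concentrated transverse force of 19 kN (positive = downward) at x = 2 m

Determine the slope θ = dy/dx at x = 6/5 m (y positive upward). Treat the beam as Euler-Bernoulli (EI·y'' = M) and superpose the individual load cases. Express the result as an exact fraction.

θ(6/5) = -383297/112500000 rad

Load 1 — uniform load w=19 kN/m over full span:
  θ_1 = -w(L³-6Lx²+4x³)/(24EI) = -19·(6³-6·6·(6/5)²+4·(6/5)³)/(24·50000) = -16929/6250000 rad
Load 2 — applied couple M₀=14 kN·m at a=3 m (b=L-a=3):
  θ_2 = (M₀x²/(2L)+C₁)/EI  [x≤a] with C₁=M₀(3b²-L²)/(6L)=-7/2 = (14·(6/5)²/(2·6)+(-7/2))/50000 = -91/2500000 rad
Load 3 — point force P=19 kN at a=2 m (b=L-a=4):
  θ_3 = -Pb(L²-b²-3x²)/(6LEI)  [x≤a] = -19·4·(6²-4²-3·(6/5)²)/(6·6·50000) = -931/1406250 rad
Superposition: θ = Σ θ_i = -383297/112500000 rad ≈ -0.003407 rad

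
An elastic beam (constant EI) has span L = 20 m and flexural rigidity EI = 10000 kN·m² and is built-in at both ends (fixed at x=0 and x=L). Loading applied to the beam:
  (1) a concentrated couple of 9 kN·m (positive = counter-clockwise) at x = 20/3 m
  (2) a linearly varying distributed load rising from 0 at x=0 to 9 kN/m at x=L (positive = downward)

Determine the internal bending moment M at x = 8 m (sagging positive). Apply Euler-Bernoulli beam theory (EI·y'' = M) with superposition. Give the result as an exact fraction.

Load 1 — applied couple M₀=9 kN·m at a=20/3 m (b=L-a=40/3):
  M_1 = R_Ax - M_A - M₀  [x>a] with R_A=3/5, M_A=0 = (3/5)·8 - 0 - 9 = -21/5 kN·m
Load 2 — triangular load w₀=9 kN/m (0→w₀ over full span):
  M_2 = 3w₀Lx/20 - w₀L²/30 - w₀x³/(6L) = 3·9·20·8/20 - 9·20²/30 - 9·8³/(6·20) = 288/5 kN·m
Superposition: M = Σ M_i = 267/5 kN·m ≈ 53.400000 kN·m

M(8) = 267/5 kN·m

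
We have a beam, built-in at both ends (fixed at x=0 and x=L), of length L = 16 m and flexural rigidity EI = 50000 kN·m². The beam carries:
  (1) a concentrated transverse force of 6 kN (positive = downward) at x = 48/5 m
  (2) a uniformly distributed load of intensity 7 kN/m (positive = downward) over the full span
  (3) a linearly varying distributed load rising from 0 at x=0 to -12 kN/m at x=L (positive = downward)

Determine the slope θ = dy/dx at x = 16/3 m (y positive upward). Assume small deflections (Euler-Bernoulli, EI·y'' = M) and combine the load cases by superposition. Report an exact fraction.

Load 1 — point force P=6 kN at a=48/5 m (b=L-a=32/5):
  θ_1 = -Pb²x(2aL-(3a+b)x)/(2L³EI)  [x≤a] = -6·(32/5)²·(16/3)·(2·(48/5)·16-(3·(48/5)+(32/5))·(16/3))/(2·16³·50000) = -448/1171875 rad
Load 2 — uniform load w=7 kN/m over full span:
  θ_2 = -wx(L-x)(L-2x)/(12EI) = -7·(16/3)·(16-(16/3))·(16-2·(16/3))/(12·50000) = -896/253125 rad
Load 3 — triangular load w₀=-12 kN/m (0→w₀ over full span):
  θ_3 = -w₀(2x(L-x)(L-2x)(x+2L)+x²(L-x)²)/(120LEI) = -(-12)·(2·(16/3)·(16-(16/3))·(16-2·(16/3))·((16/3)+2·16)+(16/3)²·(16-(16/3))²)/(120·16·50000) = 4096/1265625 rad
Superposition: θ = Σ θ_i = -7232/10546875 rad ≈ -0.000686 rad

θ(16/3) = -7232/10546875 rad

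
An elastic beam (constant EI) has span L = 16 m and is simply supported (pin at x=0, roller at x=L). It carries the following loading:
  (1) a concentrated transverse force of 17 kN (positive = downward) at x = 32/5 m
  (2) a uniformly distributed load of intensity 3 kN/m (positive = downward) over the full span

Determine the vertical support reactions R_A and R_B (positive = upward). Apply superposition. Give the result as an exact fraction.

R_A = 171/5 kN, R_B = 154/5 kN

Load 1 — point force P=17 kN at a=32/5 m (b=L-a=48/5):
  R_A = Pb/L = 17·(48/5)/16 = 51/5 kN
  R_B = Pa/L = 17·(32/5)/16 = 34/5 kN
Load 2 — uniform load w=3 kN/m over full span:
  R_A = wL/2 = 3·16/2 = 24 kN
  R_B = wL/2 = 3·16/2 = 24 kN
Superposition: R_A = 171/5 kN, R_B = 154/5 kN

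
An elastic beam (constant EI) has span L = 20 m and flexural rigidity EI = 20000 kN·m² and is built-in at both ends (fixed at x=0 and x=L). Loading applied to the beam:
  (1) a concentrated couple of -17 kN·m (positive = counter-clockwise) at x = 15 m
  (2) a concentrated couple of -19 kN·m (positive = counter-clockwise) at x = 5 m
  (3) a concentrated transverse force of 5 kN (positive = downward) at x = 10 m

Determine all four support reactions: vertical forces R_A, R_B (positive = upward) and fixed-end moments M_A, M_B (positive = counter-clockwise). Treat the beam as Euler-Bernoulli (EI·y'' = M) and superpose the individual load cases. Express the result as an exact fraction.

R_A = 19/40 kN, M_A = 43/4 kN·m, R_B = 181/40 kN, M_B = -61/4 kN·m

Load 1 — applied couple M₀=-17 kN·m at a=15 m (b=L-a=5):
  R_A = 6M₀ab/L³ = 6·(-17)·15·5/20³ = -153/160 kN
  M_A = M₀b(2a-b)/L² = (-17)·5·(2·15-5)/20² = -85/16 kN·m
  R_B = -6M₀ab/L³ = -6·(-17)·15·5/20³ = 153/160 kN
  M_B = M₀a(2b-a)/L² = (-17)·15·(2·5-15)/20² = 51/16 kN·m
Load 2 — applied couple M₀=-19 kN·m at a=5 m (b=L-a=15):
  R_A = 6M₀ab/L³ = 6·(-19)·5·15/20³ = -171/160 kN
  M_A = M₀b(2a-b)/L² = (-19)·15·(2·5-15)/20² = 57/16 kN·m
  R_B = -6M₀ab/L³ = -6·(-19)·5·15/20³ = 171/160 kN
  M_B = M₀a(2b-a)/L² = (-19)·5·(2·15-5)/20² = -95/16 kN·m
Load 3 — point force P=5 kN at a=10 m (b=L-a=10):
  R_A = Pb²(3a+b)/L³ = 5·10²·(3·10+10)/20³ = 5/2 kN
  M_A = Pab²/L² = 5·10·10²/20² = 25/2 kN·m
  R_B = Pa²(a+3b)/L³ = 5·10²·(10+3·10)/20³ = 5/2 kN
  M_B = -Pa²b/L² = -5·10²·10/20² = -25/2 kN·m
Superposition: R_A = 19/40 kN, M_A = 43/4 kN·m, R_B = 181/40 kN, M_B = -61/4 kN·m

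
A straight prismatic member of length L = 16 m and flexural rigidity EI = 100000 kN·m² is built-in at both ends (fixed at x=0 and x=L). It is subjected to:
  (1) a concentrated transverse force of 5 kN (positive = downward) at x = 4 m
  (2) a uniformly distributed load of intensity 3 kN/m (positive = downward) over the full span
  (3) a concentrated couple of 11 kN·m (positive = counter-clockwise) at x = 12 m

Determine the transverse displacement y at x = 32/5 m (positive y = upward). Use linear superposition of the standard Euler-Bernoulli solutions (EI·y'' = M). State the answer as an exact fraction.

y(32/5) = -11056/1953125 m

Load 1 — point force P=5 kN at a=4 m (b=L-a=12):
  y_1 = -Pa²(L-x)²(3bL-(3b+a)(L-x))/(6L³EI)  [x>a] = -5·4²·(16-(32/5))²·(3·12·16-(3·12+4)·(16-(32/5)))/(6·16³·100000) = -9/15625 m
Load 2 — uniform load w=3 kN/m over full span:
  y_2 = -wx²(L-x)²/(24EI) = -3·(32/5)²·(16-(32/5))²/(24·100000) = -9216/1953125 m
Load 3 — applied couple M₀=11 kN·m at a=12 m (b=L-a=4):
  y_3 = (R_Ax³/6 - M_Ax²/2)/EI  [x≤a] with R_A=99/128, M_A=55/16 = ((99/128)·(32/5)³/6 - (55/16)·(32/5)²/2)/100000 = -143/390625 m
Superposition: y = Σ y_i = -11056/1953125 m ≈ -0.005661 m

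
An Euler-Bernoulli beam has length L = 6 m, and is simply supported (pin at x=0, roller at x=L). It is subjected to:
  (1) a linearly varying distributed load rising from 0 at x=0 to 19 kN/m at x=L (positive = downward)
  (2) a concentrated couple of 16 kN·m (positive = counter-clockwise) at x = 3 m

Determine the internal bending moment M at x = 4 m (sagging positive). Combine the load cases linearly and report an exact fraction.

Load 1 — triangular load w₀=19 kN/m (0→w₀ over full span):
  M_1 = w₀Lx/6 - w₀x³/(6L) = 19·6·4/6 - 19·4³/(6·6) = 380/9 kN·m
Load 2 — applied couple M₀=16 kN·m at a=3 m (b=L-a=3):
  M_2 = M₀x/L - M₀  [x>a] = 16·4/6 - 16 = -16/3 kN·m
Superposition: M = Σ M_i = 332/9 kN·m ≈ 36.888889 kN·m

M(4) = 332/9 kN·m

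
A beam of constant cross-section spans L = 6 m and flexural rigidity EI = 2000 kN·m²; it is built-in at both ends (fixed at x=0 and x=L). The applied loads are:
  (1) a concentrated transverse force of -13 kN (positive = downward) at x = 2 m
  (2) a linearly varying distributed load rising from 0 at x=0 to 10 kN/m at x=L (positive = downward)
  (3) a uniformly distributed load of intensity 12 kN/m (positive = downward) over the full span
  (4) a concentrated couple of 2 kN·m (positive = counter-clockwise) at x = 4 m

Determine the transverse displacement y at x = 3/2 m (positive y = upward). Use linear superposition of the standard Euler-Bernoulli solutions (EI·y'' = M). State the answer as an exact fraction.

y(3/2) = -18617/1536000 m

Load 1 — point force P=-13 kN at a=2 m (b=L-a=4):
  y_1 = -Pb²x²(3aL-(3a+b)x)/(6L³EI)  [x≤a] = -(-13)·4²·(3/2)²·(3·2·6-(3·2+4)·(3/2))/(6·6³·2000) = 91/24000 m
Load 2 — triangular load w₀=10 kN/m (0→w₀ over full span):
  y_2 = -w₀x²(L-x)²(x+2L)/(120LEI) = -10·(3/2)²·(6-(3/2))²·((3/2)+2·6)/(120·6·2000) = -2187/512000 m
Load 3 — uniform load w=12 kN/m over full span:
  y_3 = -wx²(L-x)²/(24EI) = -12·(3/2)²·(6-(3/2))²/(24·2000) = -729/64000 m
Load 4 — applied couple M₀=2 kN·m at a=4 m (b=L-a=2):
  y_4 = (R_Ax³/6 - M_Ax²/2)/EI  [x≤a] with R_A=4/9, M_A=2/3 = ((4/9)·(3/2)³/6 - (2/3)·(3/2)²/2)/2000 = -1/4000 m
Superposition: y = Σ y_i = -18617/1536000 m ≈ -0.012120 m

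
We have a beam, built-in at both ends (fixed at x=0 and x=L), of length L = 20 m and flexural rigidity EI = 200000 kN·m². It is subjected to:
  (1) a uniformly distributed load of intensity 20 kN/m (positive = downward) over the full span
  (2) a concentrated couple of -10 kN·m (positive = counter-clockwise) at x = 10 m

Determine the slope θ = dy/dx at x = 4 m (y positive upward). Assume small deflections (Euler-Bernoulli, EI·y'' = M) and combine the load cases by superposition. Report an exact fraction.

Load 1 — uniform load w=20 kN/m over full span:
  θ_1 = -wx(L-x)(L-2x)/(12EI) = -20·4·(20-4)·(20-2·4)/(12·200000) = -4/625 rad
Load 2 — applied couple M₀=-10 kN·m at a=10 m (b=L-a=10):
  θ_2 = (R_Ax²/2 - M_Ax)/EI  [x≤a] with R_A=-3/4, M_A=-5/2 = ((-3/4)·4²/2 - (-5/2)·4)/200000 = 1/50000 rad
Superposition: θ = Σ θ_i = -319/50000 rad ≈ -0.006380 rad

θ(4) = -319/50000 rad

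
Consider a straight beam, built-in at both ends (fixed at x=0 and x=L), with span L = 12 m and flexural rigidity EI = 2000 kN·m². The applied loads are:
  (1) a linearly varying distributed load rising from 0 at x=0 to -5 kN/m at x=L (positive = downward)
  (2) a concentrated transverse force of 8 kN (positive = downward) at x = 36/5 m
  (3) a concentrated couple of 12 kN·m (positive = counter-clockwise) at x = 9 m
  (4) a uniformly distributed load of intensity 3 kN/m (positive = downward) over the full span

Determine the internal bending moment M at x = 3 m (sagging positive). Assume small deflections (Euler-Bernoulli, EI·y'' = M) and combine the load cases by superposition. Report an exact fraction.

M(3) = 279/125 kN·m

Load 1 — triangular load w₀=-5 kN/m (0→w₀ over full span):
  M_1 = 3w₀Lx/20 - w₀L²/30 - w₀x³/(6L) = 3·(-5)·12·3/20 - (-5)·12²/30 - (-5)·3³/(6·12) = -9/8 kN·m
Load 2 — point force P=8 kN at a=36/5 m (b=L-a=24/5):
  M_2 = Pb²(3a+b)x/L³ - Pab²/L²  [x≤a] = 8·(24/5)²·(3·(36/5)+(24/5))·3/12³ - 8·(36/5)·(24/5)²/12² = -96/125 kN·m
Load 3 — applied couple M₀=12 kN·m at a=9 m (b=L-a=3):
  M_3 = R_Ax - M_A  [x≤a] with R_A=9/8, M_A=15/4 = (9/8)·3 - (15/4) = -3/8 kN·m
Load 4 — uniform load w=3 kN/m over full span:
  M_4 = wLx/2 - wL²/12 - wx²/2 = 3·12·3/2 - 3·12²/12 - 3·3²/2 = 9/2 kN·m
Superposition: M = Σ M_i = 279/125 kN·m ≈ 2.232000 kN·m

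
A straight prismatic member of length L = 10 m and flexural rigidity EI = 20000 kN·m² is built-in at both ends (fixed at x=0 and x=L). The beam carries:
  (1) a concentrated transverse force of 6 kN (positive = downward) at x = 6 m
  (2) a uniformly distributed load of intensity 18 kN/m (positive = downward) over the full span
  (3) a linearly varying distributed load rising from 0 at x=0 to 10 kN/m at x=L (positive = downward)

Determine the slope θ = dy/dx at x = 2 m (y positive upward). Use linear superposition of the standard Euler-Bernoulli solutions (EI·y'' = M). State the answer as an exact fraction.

Load 1 — point force P=6 kN at a=6 m (b=L-a=4):
  θ_1 = -Pb²x(2aL-(3a+b)x)/(2L³EI)  [x≤a] = -6·4²·2·(2·6·10-(3·6+4)·2)/(2·10³·20000) = -57/156250 rad
Load 2 — uniform load w=18 kN/m over full span:
  θ_2 = -wx(L-x)(L-2x)/(12EI) = -18·2·(10-2)·(10-2·2)/(12·20000) = -9/1250 rad
Load 3 — triangular load w₀=10 kN/m (0→w₀ over full span):
  θ_3 = -w₀(2x(L-x)(L-2x)(x+2L)+x²(L-x)²)/(120LEI) = -10·(2·2·(10-2)·(10-2·2)·(2+2·10)+2²·(10-2)²)/(120·10·20000) = -7/3750 rad
Superposition: θ = Σ θ_i = -4421/468750 rad ≈ -0.009431 rad

θ(2) = -4421/468750 rad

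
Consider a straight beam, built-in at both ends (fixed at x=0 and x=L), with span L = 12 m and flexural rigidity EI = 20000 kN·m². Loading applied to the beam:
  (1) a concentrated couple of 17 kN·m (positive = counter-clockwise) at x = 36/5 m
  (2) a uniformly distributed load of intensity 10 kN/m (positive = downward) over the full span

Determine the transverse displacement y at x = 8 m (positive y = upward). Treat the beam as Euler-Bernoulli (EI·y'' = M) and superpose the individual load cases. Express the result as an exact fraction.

Load 1 — applied couple M₀=17 kN·m at a=36/5 m (b=L-a=24/5):
  y_1 = (R_Ax³/6 - M_Ax²/2 - M₀(x-a)²/2)/EI  [x>a] with R_A=51/25, M_A=136/25 = ((51/25)·8³/6 - (136/25)·8²/2 - 17·(8-(36/5))²/2)/20000 = -17/62500 m
Load 2 — uniform load w=10 kN/m over full span:
  y_2 = -wx²(L-x)²/(24EI) = -10·8²·(12-8)²/(24·20000) = -8/375 m
Superposition: y = Σ y_i = -4051/187500 m ≈ -0.021605 m

y(8) = -4051/187500 m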